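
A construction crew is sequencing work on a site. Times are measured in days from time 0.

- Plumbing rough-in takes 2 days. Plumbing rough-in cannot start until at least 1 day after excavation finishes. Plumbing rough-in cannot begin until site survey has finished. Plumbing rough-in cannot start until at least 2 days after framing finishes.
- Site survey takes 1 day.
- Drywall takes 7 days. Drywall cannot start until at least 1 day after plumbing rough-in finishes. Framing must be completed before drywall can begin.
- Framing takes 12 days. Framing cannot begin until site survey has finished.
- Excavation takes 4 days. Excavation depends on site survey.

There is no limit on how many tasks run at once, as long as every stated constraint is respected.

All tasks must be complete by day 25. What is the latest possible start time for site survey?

Drywall must finish by day 25; it takes 7 days, so it must start by 25 − 7 = day 18.
Plumbing rough-in has to be done before drywall (must start by day 18, minus 1-day gap → day 17). That means finishing by day 17, i.e. starting by 17 − 2 = day 15.
Excavation must finish before plumbing rough-in (must start by day 15, minus 1-day gap → day 14). With a 4-day duration, excavation must start by 14 − 4 = day 10.
Framing feeds plumbing rough-in (must start by day 15, minus 2-day gap → day 13); drywall (must start by day 18). Taking the minimum, framing must finish by day 13 and start by 13 − 12 = day 1.
Site survey feeds excavation (must start by day 10); framing (must start by day 1); plumbing rough-in (must start by day 15). Taking the minimum, site survey must finish by day 1 and start by 1 − 1 = day 0.

0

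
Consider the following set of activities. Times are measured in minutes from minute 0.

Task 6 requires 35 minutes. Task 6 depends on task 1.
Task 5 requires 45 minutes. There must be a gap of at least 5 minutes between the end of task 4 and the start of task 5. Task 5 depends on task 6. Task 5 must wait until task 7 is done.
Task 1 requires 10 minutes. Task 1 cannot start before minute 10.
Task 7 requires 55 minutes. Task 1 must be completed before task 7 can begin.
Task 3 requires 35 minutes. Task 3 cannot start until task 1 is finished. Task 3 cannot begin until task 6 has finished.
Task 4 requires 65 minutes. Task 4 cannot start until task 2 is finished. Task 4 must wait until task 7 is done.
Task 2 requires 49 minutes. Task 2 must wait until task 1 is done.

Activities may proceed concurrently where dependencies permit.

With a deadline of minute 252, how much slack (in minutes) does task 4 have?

62

Task 1 waits on its own release at minute 10, so it starts at minute 10 and finishes at 10 + 10 = minute 20.
After task 1 (finishes minute 20), task 7 can start at minute 20 and finishes at minute 75.
After task 1 (finishes minute 20), task 2 can start at minute 20 and finishes at minute 69.
For task 4: task 2 (finishes minute 69); task 7 (finishes minute 75). Taking the maximum gives a start of minute 75, and it finishes at 75 + 65 = minute 140.

Working backward from the deadline:
Task 5 has no dependents, so it just needs to finish by minute 252. Starting by 252 − 45 = minute 207 achieves that.
Since task 5 (must start by minute 207, minus 5-minute gap → minute 202) depends on it, task 4 must finish by minute 202. Backing off its 65-minute duration gives a latest start of minute 137.
So task 4 can start as early as minute 75 and as late as minute 137, giving 137 − 75 = 62 minutes of slack.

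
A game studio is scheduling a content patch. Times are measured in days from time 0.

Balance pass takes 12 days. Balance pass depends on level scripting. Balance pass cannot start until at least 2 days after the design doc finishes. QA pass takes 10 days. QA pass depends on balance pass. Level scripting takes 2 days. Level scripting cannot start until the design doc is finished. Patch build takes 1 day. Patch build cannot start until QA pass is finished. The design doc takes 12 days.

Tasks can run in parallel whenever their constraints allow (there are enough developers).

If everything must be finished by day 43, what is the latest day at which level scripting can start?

18

To finish by day 43, patch build (duration 1) must start no later than day 42.
QA pass must finish before patch build (must start by day 42). With a 10-day duration, QA pass must start by 42 − 10 = day 32.
Balance pass has to be done before QA pass (must start by day 32). That means finishing by day 32, i.e. starting by 32 − 12 = day 20.
Level scripting has to be done before balance pass (must start by day 20). That means finishing by day 20, i.e. starting by 20 − 2 = day 18.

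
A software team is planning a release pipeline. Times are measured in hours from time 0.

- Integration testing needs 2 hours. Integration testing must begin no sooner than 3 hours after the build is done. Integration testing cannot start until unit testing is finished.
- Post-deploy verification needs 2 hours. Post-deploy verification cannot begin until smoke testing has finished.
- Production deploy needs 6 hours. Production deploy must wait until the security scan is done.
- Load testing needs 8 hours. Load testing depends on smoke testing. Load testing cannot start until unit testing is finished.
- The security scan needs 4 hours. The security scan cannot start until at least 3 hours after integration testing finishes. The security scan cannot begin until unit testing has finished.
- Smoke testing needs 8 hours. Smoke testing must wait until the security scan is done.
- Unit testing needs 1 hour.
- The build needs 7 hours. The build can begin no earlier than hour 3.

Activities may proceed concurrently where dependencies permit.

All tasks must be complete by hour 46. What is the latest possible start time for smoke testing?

To finish by hour 46, load testing (duration 8) must start no later than hour 38.
To finish by hour 46, post-deploy verification (duration 2) must start no later than hour 44.
Smoke testing has several dependents: load testing (must start by hour 38); post-deploy verification (must start by hour 44). The earliest of those limits is hour 38, so smoke testing must start by 38 − 8 = hour 30.

30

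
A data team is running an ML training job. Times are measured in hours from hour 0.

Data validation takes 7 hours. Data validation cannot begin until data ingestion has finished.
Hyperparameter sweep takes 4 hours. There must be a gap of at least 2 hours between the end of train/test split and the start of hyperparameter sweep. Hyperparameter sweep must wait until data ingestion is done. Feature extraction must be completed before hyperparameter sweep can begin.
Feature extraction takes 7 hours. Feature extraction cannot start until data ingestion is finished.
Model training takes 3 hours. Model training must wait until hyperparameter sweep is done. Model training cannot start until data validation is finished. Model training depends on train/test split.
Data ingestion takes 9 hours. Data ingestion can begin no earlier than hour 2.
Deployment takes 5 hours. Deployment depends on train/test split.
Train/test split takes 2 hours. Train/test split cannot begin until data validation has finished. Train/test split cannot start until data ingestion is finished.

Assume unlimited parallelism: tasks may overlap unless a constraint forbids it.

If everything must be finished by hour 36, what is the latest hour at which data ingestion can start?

Model training must finish by hour 36; it takes 3 hours, so it must start by 36 − 3 = hour 33.
Hyperparameter sweep has to be done before model training (must start by hour 33). That means finishing by hour 33, i.e. starting by 33 − 4 = hour 29.
Nothing follows deployment; the deadline of hour 36 is its only limit. It must start by 36 − 5 = hour 31.
Train/test split feeds hyperparameter sweep (must start by hour 29, minus 2-hour gap → hour 27); model training (must start by hour 33); deployment (must start by hour 31). Taking the minimum, train/test split must finish by hour 27 and start by 27 − 2 = hour 25.
Data validation feeds train/test split (must start by hour 25); model training (must start by hour 33). Taking the minimum, data validation must finish by hour 25 and start by 25 − 7 = hour 18.
Since hyperparameter sweep (must start by hour 29) depends on it, feature extraction must finish by hour 29. Backing off its 7-hour duration gives a latest start of hour 22.
Data ingestion has several dependents: data validation (must start by hour 18); feature extraction (must start by hour 22); train/test split (must start by hour 25); hyperparameter sweep (must start by hour 29). The earliest of those limits is hour 18, so data ingestion must start by 18 − 9 = hour 9.

9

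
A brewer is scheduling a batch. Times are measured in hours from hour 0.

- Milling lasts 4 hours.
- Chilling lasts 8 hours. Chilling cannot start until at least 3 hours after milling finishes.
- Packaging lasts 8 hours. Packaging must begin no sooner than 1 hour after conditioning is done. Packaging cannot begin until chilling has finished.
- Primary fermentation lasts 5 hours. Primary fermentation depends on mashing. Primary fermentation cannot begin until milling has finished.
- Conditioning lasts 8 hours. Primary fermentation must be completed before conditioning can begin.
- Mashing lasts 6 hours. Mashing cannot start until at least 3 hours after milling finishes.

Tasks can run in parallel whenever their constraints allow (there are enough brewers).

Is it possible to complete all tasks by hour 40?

Yes

Milling can start immediately at hour 0; it finishes at hour 4.
After milling (finishes hour 4, plus 3-hour gap → hour 7), chilling can start at hour 7 and finishes at hour 15.
Mashing cannot begin until milling (finishes hour 4, plus 3-hour gap → hour 7). It runs from hour 7 to 7 + 6 = hour 13.
Primary fermentation cannot start until mashing (finishes hour 13); milling (finishes hour 4). The controlling bound is hour 13, so primary fermentation finishes at 13 + 5 = hour 18.
Conditioning waits on primary fermentation (finishes hour 18), so it starts at hour 18 and finishes at 18 + 8 = hour 26.
For packaging: conditioning (finishes hour 26, plus 1-hour gap → hour 27); chilling (finishes hour 15). Taking the maximum gives a start of hour 27, and it finishes at 27 + 8 = hour 35.
Every task is finished by hour 35, which is no later than the deadline of 40, so the schedule is feasible.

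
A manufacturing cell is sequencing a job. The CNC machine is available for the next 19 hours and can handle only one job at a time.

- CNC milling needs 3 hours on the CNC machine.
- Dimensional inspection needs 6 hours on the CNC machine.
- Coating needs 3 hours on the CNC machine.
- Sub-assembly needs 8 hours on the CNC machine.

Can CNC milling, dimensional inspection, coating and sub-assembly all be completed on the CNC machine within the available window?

No

Running back to back, the jobs need 3 + 6 + 3 + 8 = 20 hours on the CNC machine.
Since 20 > 19, they cannot all fit.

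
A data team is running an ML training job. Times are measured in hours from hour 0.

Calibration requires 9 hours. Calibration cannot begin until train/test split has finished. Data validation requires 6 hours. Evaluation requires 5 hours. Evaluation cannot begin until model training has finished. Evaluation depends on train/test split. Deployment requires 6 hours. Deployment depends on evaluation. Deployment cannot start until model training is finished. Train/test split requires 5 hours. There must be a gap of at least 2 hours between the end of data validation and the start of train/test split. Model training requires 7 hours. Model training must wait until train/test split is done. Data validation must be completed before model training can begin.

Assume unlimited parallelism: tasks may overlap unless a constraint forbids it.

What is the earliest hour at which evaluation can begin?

Nothing blocks data validation, so it runs from hour 0 to hour 6.
Train/test split cannot begin until data validation (finishes hour 6, plus 2-hour gap → hour 8). It runs from hour 8 to 8 + 5 = hour 13.
Model training has to wait for train/test split (finishes hour 13); data validation (finishes hour 6). The latest of these is hour 13, so model training runs hour 13 to 13 + 7 = hour 20.
Evaluation waits on model training (finishes hour 20); train/test split (finishes hour 13). The latest of these is hour 20, which is the earliest evaluation can start.

20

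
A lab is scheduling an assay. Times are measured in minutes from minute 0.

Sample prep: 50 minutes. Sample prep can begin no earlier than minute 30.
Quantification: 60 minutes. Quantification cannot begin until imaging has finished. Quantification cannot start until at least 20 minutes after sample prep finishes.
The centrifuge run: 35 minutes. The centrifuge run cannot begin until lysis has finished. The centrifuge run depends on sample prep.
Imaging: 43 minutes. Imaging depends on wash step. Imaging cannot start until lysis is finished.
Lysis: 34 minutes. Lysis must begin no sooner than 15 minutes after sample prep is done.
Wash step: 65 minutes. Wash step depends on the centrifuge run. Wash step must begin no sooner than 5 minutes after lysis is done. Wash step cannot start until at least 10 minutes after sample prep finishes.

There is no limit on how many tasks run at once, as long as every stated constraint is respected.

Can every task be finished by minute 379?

Yes

Sample prep waits on its own release at minute 30, so it starts at minute 30 and finishes at 30 + 50 = minute 80.
Lysis cannot begin until sample prep (finishes minute 80, plus 15-minute gap → minute 95). It runs from minute 95 to 95 + 34 = minute 129.
The centrifuge run has to wait for lysis (finishes minute 129); sample prep (finishes minute 80). The latest of these is minute 129, so the centrifuge run runs minute 129 to 129 + 35 = minute 164.
Wash step has to wait for the centrifuge run (finishes minute 164); lysis (finishes minute 129, plus 5-minute gap → minute 134); sample prep (finishes minute 80, plus 10-minute gap → minute 90). The latest of these is minute 164, so wash step runs minute 164 to 164 + 65 = minute 229.
Imaging needs all of wash step (finishes minute 229); lysis (finishes minute 129). That puts its earliest start at minute 229; it finishes at 229 + 43 = minute 272.
Quantification cannot start until imaging (finishes minute 272); sample prep (finishes minute 80, plus 20-minute gap → minute 100). The controlling bound is minute 272, so quantification finishes at 272 + 60 = minute 332.
Every task is finished by minute 332, which is no later than the deadline of 379, so the schedule is feasible.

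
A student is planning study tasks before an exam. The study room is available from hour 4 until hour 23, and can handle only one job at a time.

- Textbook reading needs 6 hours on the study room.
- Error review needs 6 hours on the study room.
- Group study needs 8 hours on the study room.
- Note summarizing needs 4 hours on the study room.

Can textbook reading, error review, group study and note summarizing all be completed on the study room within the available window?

No

The study room window is 23 − 4 = 19 hours.
Running back to back, the jobs need 6 + 6 + 8 + 4 = 24 hours on the study room.
Since 24 > 19, they cannot all fit.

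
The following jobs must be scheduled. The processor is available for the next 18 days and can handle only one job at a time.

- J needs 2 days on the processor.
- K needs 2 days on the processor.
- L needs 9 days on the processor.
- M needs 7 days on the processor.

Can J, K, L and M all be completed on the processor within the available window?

Running back to back, the jobs need 2 + 2 + 9 + 7 = 20 days on the processor.
Since 20 > 18, they cannot all fit.

No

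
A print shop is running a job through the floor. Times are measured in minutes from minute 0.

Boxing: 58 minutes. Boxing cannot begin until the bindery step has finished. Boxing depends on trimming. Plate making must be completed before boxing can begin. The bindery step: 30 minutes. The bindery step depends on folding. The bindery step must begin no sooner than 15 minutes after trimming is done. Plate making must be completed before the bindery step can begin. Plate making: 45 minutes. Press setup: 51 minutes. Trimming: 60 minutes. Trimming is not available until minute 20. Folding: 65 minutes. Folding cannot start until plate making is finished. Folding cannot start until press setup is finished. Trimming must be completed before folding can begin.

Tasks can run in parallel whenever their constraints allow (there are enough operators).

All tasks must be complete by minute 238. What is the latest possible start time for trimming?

25

Nothing follows boxing; the deadline of minute 238 is its only limit. It must start by 238 − 58 = minute 180.
Since boxing (must start by minute 180) depends on it, the bindery step must finish by minute 180. Backing off its 30-minute duration gives a latest start of minute 150.
Folding must finish before the bindery step (must start by minute 150). With a 65-minute duration, folding must start by 150 − 65 = minute 85.
For trimming: folding (must start by minute 85); the bindery step (must start by minute 150, minus 15-minute gap → minute 135); boxing (must start by minute 180). The most restrictive is minute 85; with a 60-minute duration, trimming must start by minute 25.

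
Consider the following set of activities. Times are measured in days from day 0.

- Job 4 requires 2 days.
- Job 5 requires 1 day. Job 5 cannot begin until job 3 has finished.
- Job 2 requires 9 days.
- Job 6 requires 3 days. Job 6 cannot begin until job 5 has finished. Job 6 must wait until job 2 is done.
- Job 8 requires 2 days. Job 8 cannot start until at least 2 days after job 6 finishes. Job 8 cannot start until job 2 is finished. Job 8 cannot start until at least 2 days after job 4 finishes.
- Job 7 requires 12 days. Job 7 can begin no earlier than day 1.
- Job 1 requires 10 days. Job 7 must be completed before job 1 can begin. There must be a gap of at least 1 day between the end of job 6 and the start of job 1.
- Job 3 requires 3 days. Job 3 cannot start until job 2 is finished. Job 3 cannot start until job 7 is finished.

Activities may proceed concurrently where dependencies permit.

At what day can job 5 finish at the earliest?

17

Job 7 waits on its own release at day 1, so it starts at day 1 and finishes at 1 + 12 = day 13.
Job 2 can start immediately at day 0; it finishes at day 9.
For job 3: job 2 (finishes day 9); job 7 (finishes day 13). Taking the maximum gives a start of day 13, and it finishes at 13 + 3 = day 16.
After job 3 (finishes day 16), job 5 can start at day 16 and finishes at day 17.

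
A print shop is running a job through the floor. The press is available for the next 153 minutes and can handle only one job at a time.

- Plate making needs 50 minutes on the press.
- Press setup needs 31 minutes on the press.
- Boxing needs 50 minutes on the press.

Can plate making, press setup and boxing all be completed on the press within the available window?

Yes

Running back to back, the jobs need 50 + 31 + 50 = 131 minutes on the press.
Since 131 ≤ 153, they fit within the window.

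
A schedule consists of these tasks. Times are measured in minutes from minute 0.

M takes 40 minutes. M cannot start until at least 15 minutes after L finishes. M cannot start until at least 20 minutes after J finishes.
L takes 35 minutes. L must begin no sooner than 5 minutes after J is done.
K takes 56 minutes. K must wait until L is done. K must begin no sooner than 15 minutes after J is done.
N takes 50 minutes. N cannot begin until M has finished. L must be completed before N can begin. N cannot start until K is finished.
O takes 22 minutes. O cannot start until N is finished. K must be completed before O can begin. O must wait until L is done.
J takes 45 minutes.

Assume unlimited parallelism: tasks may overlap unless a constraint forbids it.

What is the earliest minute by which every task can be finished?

J can start immediately at minute 0; it finishes at minute 45.
After J (finishes minute 45, plus 5-minute gap → minute 50), L can start at minute 50 and finishes at minute 85.
M has to wait for L (finishes minute 85, plus 15-minute gap → minute 100); J (finishes minute 45, plus 20-minute gap → minute 65). The latest of these is minute 100, so M runs minute 100 to 100 + 40 = minute 140.
K has to wait for L (finishes minute 85); J (finishes minute 45, plus 15-minute gap → minute 60). The latest of these is minute 85, so K runs minute 85 to 85 + 56 = minute 141.
N cannot start until M (finishes minute 140); L (finishes minute 85); K (finishes minute 141). The controlling bound is minute 141, so N finishes at 141 + 50 = minute 191.
O needs all of N (finishes minute 191); K (finishes minute 141); L (finishes minute 85). That puts its earliest start at minute 191; it finishes at 191 + 22 = minute 213.
All tasks are finished once the last one completes. Finish times: J at 45, K at 141, L at 85, M at 140, N at 191, O at 213. The latest is minute 213.

213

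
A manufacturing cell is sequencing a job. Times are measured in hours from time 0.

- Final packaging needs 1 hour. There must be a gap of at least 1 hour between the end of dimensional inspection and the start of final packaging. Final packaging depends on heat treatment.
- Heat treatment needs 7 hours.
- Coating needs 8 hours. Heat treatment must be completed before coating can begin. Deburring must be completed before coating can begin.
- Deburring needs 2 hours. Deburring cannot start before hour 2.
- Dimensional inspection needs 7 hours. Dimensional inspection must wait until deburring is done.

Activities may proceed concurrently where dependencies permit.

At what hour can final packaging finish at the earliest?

Heat treatment has no prerequisites, so it starts at hour 0 and finishes at hour 7.
Deburring waits on its own release at hour 2, so it starts at hour 2 and finishes at 2 + 2 = hour 4.
Dimensional inspection waits on deburring (finishes hour 4), so it starts at hour 4 and finishes at 4 + 7 = hour 11.
Final packaging has to wait for dimensional inspection (finishes hour 11, plus 1-hour gap → hour 12); heat treatment (finishes hour 7). The latest of these is hour 12, so final packaging runs hour 12 to 12 + 1 = hour 13.

13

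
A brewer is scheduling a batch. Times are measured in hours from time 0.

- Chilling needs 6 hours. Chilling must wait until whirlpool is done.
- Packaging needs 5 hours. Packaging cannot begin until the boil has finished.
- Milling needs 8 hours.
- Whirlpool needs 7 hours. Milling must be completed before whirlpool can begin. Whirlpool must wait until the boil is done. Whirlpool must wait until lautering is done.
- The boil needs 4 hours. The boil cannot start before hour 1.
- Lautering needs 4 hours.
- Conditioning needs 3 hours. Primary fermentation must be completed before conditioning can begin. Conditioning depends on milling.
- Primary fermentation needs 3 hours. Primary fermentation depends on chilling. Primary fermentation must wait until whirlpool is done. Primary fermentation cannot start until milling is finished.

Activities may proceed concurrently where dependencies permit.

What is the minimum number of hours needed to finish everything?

The boil cannot begin until its own release at hour 1. It runs from hour 1 to 1 + 4 = hour 5.
Packaging cannot begin until the boil (finishes hour 5). It runs from hour 5 to 5 + 5 = hour 10.
Nothing blocks lautering, so it runs from hour 0 to hour 4.
Milling can start immediately at hour 0; it finishes at hour 8.
Whirlpool has to wait for milling (finishes hour 8); the boil (finishes hour 5); lautering (finishes hour 4). The latest of these is hour 8, so whirlpool runs hour 8 to 8 + 7 = hour 15.
Chilling waits on whirlpool (finishes hour 15), so it starts at hour 15 and finishes at 15 + 6 = hour 21.
For primary fermentation: chilling (finishes hour 21); whirlpool (finishes hour 15); milling (finishes hour 8). Taking the maximum gives a start of hour 21, and it finishes at 21 + 3 = hour 24.
Conditioning has to wait for primary fermentation (finishes hour 24); milling (finishes hour 8). The latest of these is hour 24, so conditioning runs hour 24 to 24 + 3 = hour 27.
All tasks are finished once the last one completes. Finish times: Milling at 8, Lautering at 4, The boil at 5, Whirlpool at 15, Chilling at 21, Primary fermentation at 24, Conditioning at 27, Packaging at 10. The latest is hour 27.

27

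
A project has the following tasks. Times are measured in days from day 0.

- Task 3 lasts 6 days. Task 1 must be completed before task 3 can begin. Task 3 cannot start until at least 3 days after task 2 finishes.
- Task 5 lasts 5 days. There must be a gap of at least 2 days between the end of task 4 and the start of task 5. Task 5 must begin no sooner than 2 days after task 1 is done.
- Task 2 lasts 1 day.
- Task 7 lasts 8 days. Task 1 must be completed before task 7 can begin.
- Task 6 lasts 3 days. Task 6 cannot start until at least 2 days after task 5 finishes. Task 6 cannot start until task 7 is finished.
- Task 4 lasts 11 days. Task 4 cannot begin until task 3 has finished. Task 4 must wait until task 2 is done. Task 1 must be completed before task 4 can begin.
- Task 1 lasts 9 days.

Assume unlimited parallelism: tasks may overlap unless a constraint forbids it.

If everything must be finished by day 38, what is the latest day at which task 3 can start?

9

Nothing follows task 6; the deadline of day 38 is its only limit. It must start by 38 − 3 = day 35.
Task 5 feeds into task 6 (must start by day 35, minus 2-day gap → day 33); so task 5 must finish by day 33 and therefore start by day 28.
Task 4 has to be done before task 5 (must start by day 28, minus 2-day gap → day 26). That means finishing by day 26, i.e. starting by 26 − 11 = day 15.
Task 3 has to be done before task 4 (must start by day 15). That means finishing by day 15, i.e. starting by 15 − 6 = day 9.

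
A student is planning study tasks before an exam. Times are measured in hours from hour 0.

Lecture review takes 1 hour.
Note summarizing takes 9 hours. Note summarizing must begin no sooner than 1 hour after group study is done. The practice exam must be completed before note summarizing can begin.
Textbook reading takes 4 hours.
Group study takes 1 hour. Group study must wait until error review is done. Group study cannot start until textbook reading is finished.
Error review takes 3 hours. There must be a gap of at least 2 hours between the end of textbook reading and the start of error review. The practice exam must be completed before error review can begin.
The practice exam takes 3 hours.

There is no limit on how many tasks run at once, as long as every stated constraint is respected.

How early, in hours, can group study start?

The practice exam can start immediately at hour 0; it finishes at hour 3.
Textbook reading has no prerequisites, so it starts at hour 0 and finishes at hour 4.
Error review needs all of textbook reading (finishes hour 4, plus 2-hour gap → hour 6); the practice exam (finishes hour 3). That puts its earliest start at hour 6; it finishes at 6 + 3 = hour 9.
Group study waits on error review (finishes hour 9); textbook reading (finishes hour 4). The latest of these is hour 9, which is the earliest group study can start.

9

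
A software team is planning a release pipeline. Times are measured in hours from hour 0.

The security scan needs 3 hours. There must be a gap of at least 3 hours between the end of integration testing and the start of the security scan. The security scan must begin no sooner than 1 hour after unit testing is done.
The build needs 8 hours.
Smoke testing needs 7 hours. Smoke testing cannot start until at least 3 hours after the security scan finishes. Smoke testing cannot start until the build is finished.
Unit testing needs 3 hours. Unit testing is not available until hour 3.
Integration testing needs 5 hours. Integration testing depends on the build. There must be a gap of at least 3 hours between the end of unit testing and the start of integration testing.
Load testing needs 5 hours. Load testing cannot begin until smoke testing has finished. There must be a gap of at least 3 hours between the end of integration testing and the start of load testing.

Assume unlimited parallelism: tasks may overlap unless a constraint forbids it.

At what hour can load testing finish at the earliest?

35

Unit testing cannot begin until its own release at hour 3. It runs from hour 3 to 3 + 3 = hour 6.
Nothing blocks the build, so it runs from hour 0 to hour 8.
For integration testing: the build (finishes hour 8); unit testing (finishes hour 6, plus 3-hour gap → hour 9). Taking the maximum gives a start of hour 9, and it finishes at 9 + 5 = hour 14.
The security scan needs all of integration testing (finishes hour 14, plus 3-hour gap → hour 17); unit testing (finishes hour 6, plus 1-hour gap → hour 7). That puts its earliest start at hour 17; it finishes at 17 + 3 = hour 20.
Smoke testing needs all of the security scan (finishes hour 20, plus 3-hour gap → hour 23); the build (finishes hour 8). That puts its earliest start at hour 23; it finishes at 23 + 7 = hour 30.
Load testing has to wait for smoke testing (finishes hour 30); integration testing (finishes hour 14, plus 3-hour gap → hour 17). The latest of these is hour 30, so load testing runs hour 30 to 30 + 5 = hour 35.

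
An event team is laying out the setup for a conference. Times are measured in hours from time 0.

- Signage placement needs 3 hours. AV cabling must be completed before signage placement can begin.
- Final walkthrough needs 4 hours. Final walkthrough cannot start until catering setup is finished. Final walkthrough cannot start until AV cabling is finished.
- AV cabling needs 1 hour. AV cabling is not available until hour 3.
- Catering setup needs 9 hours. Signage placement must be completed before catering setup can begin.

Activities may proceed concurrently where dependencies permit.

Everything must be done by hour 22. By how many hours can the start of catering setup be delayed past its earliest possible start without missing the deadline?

After its own release at hour 3, AV cabling can start at hour 3 and finishes at hour 4.
Signage placement cannot begin until AV cabling (finishes hour 4). It runs from hour 4 to 4 + 3 = hour 7.
Catering setup cannot begin until signage placement (finishes hour 7). It runs from hour 7 to 7 + 9 = hour 16.

Working backward from the deadline:
Final walkthrough has no dependents, so it just needs to finish by hour 22. Starting by 22 − 4 = hour 18 achieves that.
Catering setup has to be done before final walkthrough (must start by hour 18). That means finishing by hour 18, i.e. starting by 18 − 9 = hour 9.
So catering setup can start as early as hour 7 and as late as hour 9, giving 9 − 7 = 2 hours of slack.

2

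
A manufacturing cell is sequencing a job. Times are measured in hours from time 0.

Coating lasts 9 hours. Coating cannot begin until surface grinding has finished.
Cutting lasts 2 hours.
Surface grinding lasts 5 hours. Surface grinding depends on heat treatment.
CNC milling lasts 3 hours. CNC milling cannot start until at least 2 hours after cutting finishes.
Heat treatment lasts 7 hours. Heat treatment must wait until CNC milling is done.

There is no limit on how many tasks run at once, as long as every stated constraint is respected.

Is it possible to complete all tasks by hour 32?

Yes

Cutting has no prerequisites, so it starts at hour 0 and finishes at hour 2.
After cutting (finishes hour 2, plus 2-hour gap → hour 4), CNC milling can start at hour 4 and finishes at hour 7.
After CNC milling (finishes hour 7), heat treatment can start at hour 7 and finishes at hour 14.
After heat treatment (finishes hour 14), surface grinding can start at hour 14 and finishes at hour 19.
After surface grinding (finishes hour 19), coating can start at hour 19 and finishes at hour 28.
Every task is finished by hour 28, which is no later than the deadline of 32, so the schedule is feasible.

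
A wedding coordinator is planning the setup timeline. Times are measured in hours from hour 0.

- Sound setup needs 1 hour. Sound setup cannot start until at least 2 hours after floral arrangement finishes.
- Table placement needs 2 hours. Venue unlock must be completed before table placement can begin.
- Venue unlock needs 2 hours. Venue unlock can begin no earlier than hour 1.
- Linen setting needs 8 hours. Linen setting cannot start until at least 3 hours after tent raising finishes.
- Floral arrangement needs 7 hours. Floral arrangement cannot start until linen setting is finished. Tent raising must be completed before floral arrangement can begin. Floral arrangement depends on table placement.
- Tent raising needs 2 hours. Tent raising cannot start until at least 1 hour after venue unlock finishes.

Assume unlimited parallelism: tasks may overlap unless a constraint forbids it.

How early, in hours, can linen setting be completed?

Venue unlock cannot begin until its own release at hour 1. It runs from hour 1 to 1 + 2 = hour 3.
Tent raising waits on venue unlock (finishes hour 3, plus 1-hour gap → hour 4), so it starts at hour 4 and finishes at 4 + 2 = hour 6.
After tent raising (finishes hour 6, plus 3-hour gap → hour 9), linen setting can start at hour 9 and finishes at hour 17.

17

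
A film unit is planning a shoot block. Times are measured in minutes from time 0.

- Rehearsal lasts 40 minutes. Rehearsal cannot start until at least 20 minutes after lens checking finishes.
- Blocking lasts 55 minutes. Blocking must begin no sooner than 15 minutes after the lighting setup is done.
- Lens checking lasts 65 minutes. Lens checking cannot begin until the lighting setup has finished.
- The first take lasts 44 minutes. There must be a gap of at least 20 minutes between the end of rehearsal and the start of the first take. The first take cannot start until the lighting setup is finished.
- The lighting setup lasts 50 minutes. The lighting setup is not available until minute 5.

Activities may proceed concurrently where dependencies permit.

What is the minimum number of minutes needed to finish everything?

The lighting setup cannot begin until its own release at minute 5. It runs from minute 5 to 5 + 50 = minute 55.
After the lighting setup (finishes minute 55, plus 15-minute gap → minute 70), blocking can start at minute 70 and finishes at minute 125.
Lens checking cannot begin until the lighting setup (finishes minute 55). It runs from minute 55 to 55 + 65 = minute 120.
Rehearsal cannot begin until lens checking (finishes minute 120, plus 20-minute gap → minute 140). It runs from minute 140 to 140 + 40 = minute 180.
For the first take: rehearsal (finishes minute 180, plus 20-minute gap → minute 200); the lighting setup (finishes minute 55). Taking the maximum gives a start of minute 200, and it finishes at 200 + 44 = minute 244.
All tasks are finished once the last one completes. Finish times: The lighting setup at 55, Lens checking at 120, Blocking at 125, Rehearsal at 180, The first take at 244. The latest is minute 244.

244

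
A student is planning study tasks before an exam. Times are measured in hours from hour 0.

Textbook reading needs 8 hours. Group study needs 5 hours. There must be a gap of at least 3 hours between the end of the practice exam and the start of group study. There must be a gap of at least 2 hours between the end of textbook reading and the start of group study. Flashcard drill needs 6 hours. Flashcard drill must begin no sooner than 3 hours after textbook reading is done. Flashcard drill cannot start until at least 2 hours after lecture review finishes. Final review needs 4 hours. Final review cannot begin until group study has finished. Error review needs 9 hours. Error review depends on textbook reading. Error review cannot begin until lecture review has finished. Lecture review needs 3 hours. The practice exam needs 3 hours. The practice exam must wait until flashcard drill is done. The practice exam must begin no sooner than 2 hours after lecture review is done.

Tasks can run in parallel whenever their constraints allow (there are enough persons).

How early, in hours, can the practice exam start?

Lecture review has no prerequisites, so it starts at hour 0 and finishes at hour 3.
Textbook reading has no prerequisites, so it starts at hour 0 and finishes at hour 8.
Flashcard drill needs all of textbook reading (finishes hour 8, plus 3-hour gap → hour 11); lecture review (finishes hour 3, plus 2-hour gap → hour 5). That puts its earliest start at hour 11; it finishes at 11 + 6 = hour 17.
The practice exam waits on flashcard drill (finishes hour 17); lecture review (finishes hour 3, plus 2-hour gap → hour 5). The latest of these is hour 17, which is the earliest the practice exam can start.

17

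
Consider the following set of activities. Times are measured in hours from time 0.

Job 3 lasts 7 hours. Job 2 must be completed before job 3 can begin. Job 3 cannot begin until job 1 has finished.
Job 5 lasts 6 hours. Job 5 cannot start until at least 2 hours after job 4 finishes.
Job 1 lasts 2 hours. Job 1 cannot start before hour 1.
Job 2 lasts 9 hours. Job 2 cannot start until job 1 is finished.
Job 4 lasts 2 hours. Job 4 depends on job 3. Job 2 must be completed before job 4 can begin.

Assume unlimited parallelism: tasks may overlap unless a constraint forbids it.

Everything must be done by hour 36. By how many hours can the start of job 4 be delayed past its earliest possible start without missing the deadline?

7

After its own release at hour 1, job 1 can start at hour 1 and finishes at hour 3.
After job 1 (finishes hour 3), job 2 can start at hour 3 and finishes at hour 12.
Job 3 has to wait for job 2 (finishes hour 12); job 1 (finishes hour 3). The latest of these is hour 12, so job 3 runs hour 12 to 12 + 7 = hour 19.
For job 4: job 3 (finishes hour 19); job 2 (finishes hour 12). Taking the maximum gives a start of hour 19, and it finishes at 19 + 2 = hour 21.

Working backward from the deadline:
Job 5 must finish by hour 36; it takes 6 hours, so it must start by 36 − 6 = hour 30.
Job 4 feeds into job 5 (must start by hour 30, minus 2-hour gap → hour 28); so job 4 must finish by hour 28 and therefore start by hour 26.
So job 4 can start as early as hour 19 and as late as hour 26, giving 26 − 19 = 7 hours of slack.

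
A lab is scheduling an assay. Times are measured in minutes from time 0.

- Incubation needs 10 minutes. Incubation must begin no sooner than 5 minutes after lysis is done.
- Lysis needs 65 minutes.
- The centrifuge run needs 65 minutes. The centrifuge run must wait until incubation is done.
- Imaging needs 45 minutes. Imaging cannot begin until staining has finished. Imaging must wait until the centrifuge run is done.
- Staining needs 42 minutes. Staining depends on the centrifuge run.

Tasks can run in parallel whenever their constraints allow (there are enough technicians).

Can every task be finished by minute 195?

Nothing blocks lysis, so it runs from minute 0 to minute 65.
Incubation waits on lysis (finishes minute 65, plus 5-minute gap → minute 70), so it starts at minute 70 and finishes at 70 + 10 = minute 80.
The centrifuge run cannot begin until incubation (finishes minute 80). It runs from minute 80 to 80 + 65 = minute 145.
Staining waits on the centrifuge run (finishes minute 145), so it starts at minute 145 and finishes at 145 + 42 = minute 187.
Imaging has to wait for staining (finishes minute 187); the centrifuge run (finishes minute 145). The latest of these is minute 187, so imaging runs minute 187 to 187 + 45 = minute 232.
The earliest everything can be done is minute 232, which is after the deadline of 195, so it is not possible.

No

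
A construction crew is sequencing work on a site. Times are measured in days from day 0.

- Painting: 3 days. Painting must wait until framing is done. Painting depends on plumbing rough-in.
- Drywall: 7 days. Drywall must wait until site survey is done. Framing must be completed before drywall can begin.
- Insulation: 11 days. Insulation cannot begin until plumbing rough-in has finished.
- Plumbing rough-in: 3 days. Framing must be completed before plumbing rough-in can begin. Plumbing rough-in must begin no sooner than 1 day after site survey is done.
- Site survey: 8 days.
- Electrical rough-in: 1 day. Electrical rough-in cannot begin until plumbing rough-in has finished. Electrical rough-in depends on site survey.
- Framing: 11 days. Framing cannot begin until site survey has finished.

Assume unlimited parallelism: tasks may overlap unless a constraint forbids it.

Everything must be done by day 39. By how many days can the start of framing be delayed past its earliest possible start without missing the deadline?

6

Nothing blocks site survey, so it runs from day 0 to day 8.
Framing cannot begin until site survey (finishes day 8). It runs from day 8 to 8 + 11 = day 19.

Working backward from the deadline:
Nothing follows electrical rough-in; the deadline of day 39 is its only limit. It must start by 39 − 1 = day 38.
Nothing follows insulation; the deadline of day 39 is its only limit. It must start by 39 − 11 = day 28.
Painting must finish by day 39; it takes 3 days, so it must start by 39 − 3 = day 36.
Plumbing rough-in feeds electrical rough-in (must start by day 38); insulation (must start by day 28); painting (must start by day 36). Taking the minimum, plumbing rough-in must finish by day 28 and start by 28 − 3 = day 25.
To finish by day 39, drywall (duration 7) must start no later than day 32.
Framing feeds plumbing rough-in (must start by day 25); drywall (must start by day 32); painting (must start by day 36). Taking the minimum, framing must finish by day 25 and start by 25 − 11 = day 14.
So framing can start as early as day 8 and as late as day 14, giving 14 − 8 = 6 days of slack.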